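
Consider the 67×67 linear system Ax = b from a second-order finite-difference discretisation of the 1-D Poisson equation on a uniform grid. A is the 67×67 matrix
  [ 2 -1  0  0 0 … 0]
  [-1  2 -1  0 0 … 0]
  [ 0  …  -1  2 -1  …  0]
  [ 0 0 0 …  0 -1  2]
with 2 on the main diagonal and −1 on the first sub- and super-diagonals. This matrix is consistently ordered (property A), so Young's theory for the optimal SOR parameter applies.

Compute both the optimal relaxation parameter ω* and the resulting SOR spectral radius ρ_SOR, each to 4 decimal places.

spectrum of D⁻¹(L+U) = {cos(kπ/68) : 1≤k≤67}; ρ_J = cos(π/68) = 0.9989.
√(1−ρ_J²) = |sin(π/68)| = 0.04618
Young: ω* = 2/(1+√(1−ρ_J²)) = 2/(1+0.04618) = 2/1.04618 = 1.9117.
ρ_SOR = ω* − 1 = 1.9117 − 1 = 0.9117.

ω* = 1.9117, ρ_SOR = 0.9117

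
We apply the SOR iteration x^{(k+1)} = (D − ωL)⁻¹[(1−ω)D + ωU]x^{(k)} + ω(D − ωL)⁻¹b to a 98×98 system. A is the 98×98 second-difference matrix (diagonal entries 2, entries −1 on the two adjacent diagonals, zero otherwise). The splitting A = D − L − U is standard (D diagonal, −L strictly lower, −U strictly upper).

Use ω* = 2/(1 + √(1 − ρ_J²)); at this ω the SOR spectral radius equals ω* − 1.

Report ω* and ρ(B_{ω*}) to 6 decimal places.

ω* = 1.938496, ρ_SOR = 0.938496

½·tridiag(1,0,1) at n=98: λ_k = cos(kπ/99); max |λ| at k=1 ⇒ ρ_J = cos(π/99) ≈ 0.999497.
1 − cos²(π/99) = sin²(π/99) ⇒ √(1−ρ_J²) = sin(π/99) = 0.0317279.
ω* = 2/(1+0.0317279) = 1.938496
Hence ρ(B_{ω*}) = 1.938496 − 1 = 0.938496.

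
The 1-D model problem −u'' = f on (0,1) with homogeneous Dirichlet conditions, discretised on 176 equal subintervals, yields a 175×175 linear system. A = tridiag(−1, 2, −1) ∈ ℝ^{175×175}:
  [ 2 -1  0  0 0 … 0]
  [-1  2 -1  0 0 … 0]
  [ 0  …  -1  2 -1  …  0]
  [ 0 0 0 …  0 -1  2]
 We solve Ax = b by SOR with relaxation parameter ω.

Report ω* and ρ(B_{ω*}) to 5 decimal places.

n=175: λ(B_J) = 1 − λ(A)/2 = cos(kπ/176); k=1 gives ρ_J = 0.99984.
√(1−ρ_J²) simplifies to sin(π/176) = 0.017849.
ω* = 2/(1+0.017849) = 1.96493
ρ_SOR = ω* − 1 = 1.96493 − 1 = 0.96493.

ω* = 1.96493, ρ_SOR = 0.96493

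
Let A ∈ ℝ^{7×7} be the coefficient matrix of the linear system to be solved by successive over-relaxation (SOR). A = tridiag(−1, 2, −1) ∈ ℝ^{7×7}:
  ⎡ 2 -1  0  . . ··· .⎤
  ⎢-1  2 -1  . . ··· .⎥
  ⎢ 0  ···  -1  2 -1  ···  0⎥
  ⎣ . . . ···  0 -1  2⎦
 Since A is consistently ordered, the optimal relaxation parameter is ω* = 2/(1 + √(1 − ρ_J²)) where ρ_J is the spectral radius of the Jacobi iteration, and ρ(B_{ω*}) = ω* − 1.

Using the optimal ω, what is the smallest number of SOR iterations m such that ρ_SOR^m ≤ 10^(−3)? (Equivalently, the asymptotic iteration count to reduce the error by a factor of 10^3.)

m = 9

[ρ_J] n=7: ρ(B_J) = cos(π/(n+1)) = cos(π/8) = 0.9238795.
√(1 − cos²(π/8)) = sin(π/8) ≈ 0.3826834.
ω* = 2/(1+0.3826834) = 1.4464627
ρ(B_{ω*}) = ω*−1 = 0.4464627
For 3 digits: m = 3·ln10 / (−ln 0.4464627) = 6.90776/0.806399 = 8.566; round up → m = 9.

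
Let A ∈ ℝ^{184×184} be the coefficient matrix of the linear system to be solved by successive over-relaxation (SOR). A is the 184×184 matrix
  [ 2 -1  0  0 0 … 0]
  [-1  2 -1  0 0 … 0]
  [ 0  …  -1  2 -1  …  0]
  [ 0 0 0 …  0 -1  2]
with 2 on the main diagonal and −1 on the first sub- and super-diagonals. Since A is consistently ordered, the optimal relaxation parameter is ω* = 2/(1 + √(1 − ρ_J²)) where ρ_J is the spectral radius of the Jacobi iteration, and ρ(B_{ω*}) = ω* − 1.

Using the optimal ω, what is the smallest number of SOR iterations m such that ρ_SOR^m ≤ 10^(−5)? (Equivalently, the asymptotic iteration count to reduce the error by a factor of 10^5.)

ρ_J = max_k |cos(kπ/185)| = cos(π/185) = 0.9998558
√(1−ρ_J²) simplifies to sin(π/185) = 0.0169808.
[ω*] 2 ÷ (1 + 0.0169808) = 2 ÷ 1.0169808 = 1.9666055.
ρ_SOR = ω* − 1 ≈ 0.9666055.
(0.9666055)^m ≤ 10^{−5}  ⇒  m·ln(0.9666055) ≤ −5·ln10  ⇒  m ≥ 338.966  ⇒  m = 339

m = 339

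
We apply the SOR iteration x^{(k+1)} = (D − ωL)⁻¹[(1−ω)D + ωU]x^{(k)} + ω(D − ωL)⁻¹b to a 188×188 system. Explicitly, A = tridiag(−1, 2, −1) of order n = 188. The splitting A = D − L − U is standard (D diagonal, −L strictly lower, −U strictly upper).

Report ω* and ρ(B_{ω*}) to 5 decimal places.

ω* = 1.96730, ρ_SOR = 0.96730

n=188: λ(B_J) = 1 − λ(A)/2 = cos(kπ/189); k=1 gives ρ_J = 0.99986.
1 − cos²(π/189) = sin²(π/189) ⇒ √(1−ρ_J²) = sin(π/189) = 0.016621.
[ω*] 2 ÷ (1 + 0.016621) = 2 ÷ 1.016621 = 1.96730.
ρ_SOR = ω* − 1 = 1.96730 − 1 = 0.96730.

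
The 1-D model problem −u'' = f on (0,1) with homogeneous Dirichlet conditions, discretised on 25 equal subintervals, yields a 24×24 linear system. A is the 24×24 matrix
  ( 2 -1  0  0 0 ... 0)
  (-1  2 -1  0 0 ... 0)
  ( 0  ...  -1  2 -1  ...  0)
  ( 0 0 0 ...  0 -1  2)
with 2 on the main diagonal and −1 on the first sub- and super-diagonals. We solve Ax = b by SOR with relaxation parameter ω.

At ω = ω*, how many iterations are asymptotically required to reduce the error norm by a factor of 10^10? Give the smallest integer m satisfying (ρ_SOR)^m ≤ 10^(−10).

m = 92

spectrum of D⁻¹(L+U) = {cos(kπ/25) : 1≤k≤24}; ρ_J = cos(π/25) = 0.9921147.
root = sin(π/25) = 0.1253332  (since 1−cos² = sin²).
ω* = 2/(1 + 0.1253332) = 2/1.1253332 = 1.7772514.
At ω = 1.7772514 every |λ(B_ω)| = ω−1, so ρ_SOR = 0.7772514.
(0.7772514)^m ≤ 10^{−10}  ⇒  m·ln(0.7772514) ≤ −10·ln10  ⇒  m ≥ 91.376  ⇒  m = 92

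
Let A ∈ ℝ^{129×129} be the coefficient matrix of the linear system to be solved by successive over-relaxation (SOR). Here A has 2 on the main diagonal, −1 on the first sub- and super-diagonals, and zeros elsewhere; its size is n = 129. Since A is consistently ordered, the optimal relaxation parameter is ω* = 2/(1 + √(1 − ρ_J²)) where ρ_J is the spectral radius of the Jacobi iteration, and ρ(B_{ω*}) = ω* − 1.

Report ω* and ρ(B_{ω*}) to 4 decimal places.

With n=129, ρ(Jacobi) = cos(π/130) = 0.9997.
√(1 − cos²(π/130)) = sin(π/130) ≈ 0.02416.
[ω*] 2 ÷ (1 + 0.02416) = 2 ÷ 1.02416 = 1.9528.
ρ_SOR = ω* − 1 ≈ 0.9528.

ω* = 1.9528, ρ_SOR = 0.9528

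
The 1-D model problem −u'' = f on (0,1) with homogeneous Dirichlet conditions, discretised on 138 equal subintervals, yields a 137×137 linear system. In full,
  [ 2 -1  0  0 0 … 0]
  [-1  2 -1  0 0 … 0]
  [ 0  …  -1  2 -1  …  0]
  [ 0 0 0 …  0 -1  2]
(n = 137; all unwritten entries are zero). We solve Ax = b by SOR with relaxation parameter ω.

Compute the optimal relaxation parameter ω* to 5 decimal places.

[ρ_J] n=137: ρ(B_J) = cos(π/(n+1)) = cos(π/138) = 0.99974.
root = sin(π/138) = 0.022763  (since 1−cos² = sin²).
Young: ω* = 2/(1+√(1−ρ_J²)) = 2/(1+0.022763) = 2/1.022763 = 1.95549.
ρ_SOR = ω* − 1 = 1.95549 − 1 = 0.95549.

ω* = 1.95549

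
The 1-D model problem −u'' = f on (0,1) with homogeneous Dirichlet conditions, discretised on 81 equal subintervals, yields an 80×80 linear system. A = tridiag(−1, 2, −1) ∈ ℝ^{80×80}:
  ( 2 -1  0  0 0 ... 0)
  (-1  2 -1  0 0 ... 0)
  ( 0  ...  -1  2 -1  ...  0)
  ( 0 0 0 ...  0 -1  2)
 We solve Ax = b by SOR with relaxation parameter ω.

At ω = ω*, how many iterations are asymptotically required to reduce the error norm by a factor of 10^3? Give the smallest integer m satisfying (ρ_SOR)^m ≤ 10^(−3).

m = 90

ρ_J = max_k |cos(kπ/81)| = cos(π/81) = 0.9992480
1 − cos²(π/81) = sin²(π/81) ⇒ √(1−ρ_J²) = sin(π/81) = 0.0387754.
[ω*] 2 ÷ (1 + 0.0387754) = 2 ÷ 1.0387754 = 1.9253440.
ρ_SOR = ω* − 1 ≈ 0.9253440.
3·ln10 = 6.90776; −ln(0.9253440) = 0.0775897; m = ⌈6.90776/0.0775897⌉ = ⌈89.029⌉ = 90.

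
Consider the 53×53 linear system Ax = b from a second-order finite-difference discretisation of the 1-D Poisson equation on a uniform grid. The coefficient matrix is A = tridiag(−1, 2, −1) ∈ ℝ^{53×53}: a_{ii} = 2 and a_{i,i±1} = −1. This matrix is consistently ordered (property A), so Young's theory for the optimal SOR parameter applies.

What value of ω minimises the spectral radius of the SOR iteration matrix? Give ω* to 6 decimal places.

n=53: λ(B_J) = 1 − λ(A)/2 = cos(kπ/54); k=1 gives ρ_J = 0.998308.
√(1−ρ_J²) simplifies to sin(π/54) = 0.0581448.
ω* = 2 / (1 + 0.0581448) = 2 / 1.0581448 ≈ 1.890100.
ρ(B_{ω*}) = ω*−1 = 0.890100

ω* = 1.890100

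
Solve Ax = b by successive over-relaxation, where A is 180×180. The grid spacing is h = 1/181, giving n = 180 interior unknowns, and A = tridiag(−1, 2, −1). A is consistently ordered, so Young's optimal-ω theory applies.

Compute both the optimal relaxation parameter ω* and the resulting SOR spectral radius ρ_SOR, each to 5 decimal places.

½·tridiag(1,0,1) at n=180: λ_k = cos(kπ/181); max |λ| at k=1 ⇒ ρ_J = cos(π/181) ≈ 0.99985.
√(1−ρ_J²) = |sin(π/181)| = 0.017356
ω* = 2 / (1 + 0.017356) = 2 / 1.017356 ≈ 1.96588.
and ρ(B_{ω*}) = 1.96588 − 1 = 0.96588.

ω* = 1.96588, ρ_SOR = 0.96588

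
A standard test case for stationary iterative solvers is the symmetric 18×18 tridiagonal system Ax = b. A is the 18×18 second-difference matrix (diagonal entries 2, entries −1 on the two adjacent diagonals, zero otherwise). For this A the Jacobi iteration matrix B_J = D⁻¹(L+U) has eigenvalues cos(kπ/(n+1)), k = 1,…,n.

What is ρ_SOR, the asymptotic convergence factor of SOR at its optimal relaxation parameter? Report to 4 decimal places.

ρ_J = max_k |cos(kπ/19)| = cos(π/19) = 0.9864
root = sin(π/19) = 0.16459  (since 1−cos² = sin²).
Then 2/(1+√(1−ρ_J²)) = 2/(1+0.16459); ω* = 2/1.16459 = 1.7173.
Hence ρ(B_{ω*}) = 1.7173 − 1 = 0.7173.

ρ_SOR = 0.7173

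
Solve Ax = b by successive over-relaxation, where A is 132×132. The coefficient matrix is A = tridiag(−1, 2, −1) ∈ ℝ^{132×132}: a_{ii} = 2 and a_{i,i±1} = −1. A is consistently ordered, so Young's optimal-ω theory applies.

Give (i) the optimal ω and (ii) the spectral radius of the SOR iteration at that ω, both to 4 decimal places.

½·tridiag(1,0,1) at n=132: λ_k = cos(kπ/133); max |λ| at k=1 ⇒ ρ_J = cos(π/133) ≈ 0.9997.
√(1 − cos²(π/133)) = sin(π/133) ≈ 0.02362.
ω* = 2/(1+0.02362) = 1.9539
ρ_SOR = ω* − 1 = 1.9539 − 1 = 0.9539.

ω* = 1.9539, ρ_SOR = 0.9539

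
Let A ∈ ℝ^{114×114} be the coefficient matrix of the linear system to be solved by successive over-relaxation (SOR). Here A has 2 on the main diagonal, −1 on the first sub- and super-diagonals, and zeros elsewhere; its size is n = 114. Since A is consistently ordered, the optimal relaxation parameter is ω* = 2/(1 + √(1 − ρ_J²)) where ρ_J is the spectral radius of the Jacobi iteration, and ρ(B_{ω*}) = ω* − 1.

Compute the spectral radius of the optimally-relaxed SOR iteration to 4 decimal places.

½·tridiag(1,0,1) at n=114: λ_k = cos(kπ/115); max |λ| at k=1 ⇒ ρ_J = cos(π/115) ≈ 0.9996.
√(1−ρ_J²) simplifies to sin(π/115) = 0.02731.
Then 2/(1+√(1−ρ_J²)) = 2/(1+0.02731); ω* = 2/1.02731 = 1.9468.
[ρ_SOR] ω* − 1 = 0.9468.

ρ_SOR = 0.9468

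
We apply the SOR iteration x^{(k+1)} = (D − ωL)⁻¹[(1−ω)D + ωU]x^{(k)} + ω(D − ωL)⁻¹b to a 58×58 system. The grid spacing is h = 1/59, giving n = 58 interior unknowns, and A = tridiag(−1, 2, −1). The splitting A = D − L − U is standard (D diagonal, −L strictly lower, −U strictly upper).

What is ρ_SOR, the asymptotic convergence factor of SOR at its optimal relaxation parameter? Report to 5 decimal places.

ρ_SOR = 0.89893

With n=58, ρ(Jacobi) = cos(π/59) = 0.99858.
√(1−ρ_J²) simplifies to sin(π/59) = 0.053222.
ω* = 2/(1 + 0.053222) = 2/1.053222 = 1.89893.
At ω = 1.89893 every |λ(B_ω)| = ω−1, so ρ_SOR = 0.89893.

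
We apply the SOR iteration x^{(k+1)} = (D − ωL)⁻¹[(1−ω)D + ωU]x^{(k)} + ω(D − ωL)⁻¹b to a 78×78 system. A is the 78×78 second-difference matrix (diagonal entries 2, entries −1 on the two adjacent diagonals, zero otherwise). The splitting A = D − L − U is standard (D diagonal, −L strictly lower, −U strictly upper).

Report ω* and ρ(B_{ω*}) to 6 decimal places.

n=78: λ(B_J) = 1 − λ(A)/2 = cos(kπ/79); k=1 gives ρ_J = 0.999209.
1 − cos²(π/79) = sin²(π/79) ⇒ √(1−ρ_J²) = sin(π/79) = 0.0397565.
ω* = 2 / (1 + 0.0397565) = 2 / 1.0397565 ≈ 1.923527.
At ω = 1.923527 every |λ(B_ω)| = ω−1, so ρ_SOR = 0.923527.

ω* = 1.923527, ρ_SOR = 0.923527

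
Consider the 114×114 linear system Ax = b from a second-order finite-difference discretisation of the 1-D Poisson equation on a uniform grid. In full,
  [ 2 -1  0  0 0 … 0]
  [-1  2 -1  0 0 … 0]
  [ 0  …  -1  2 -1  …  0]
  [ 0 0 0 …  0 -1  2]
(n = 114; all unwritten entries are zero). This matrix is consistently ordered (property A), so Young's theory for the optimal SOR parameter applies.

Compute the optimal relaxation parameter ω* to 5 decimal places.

ω* = 1.94682

n=114: λ(B_J) = 1 − λ(A)/2 = cos(kπ/115); k=1 gives ρ_J = 0.99963.
√(1 − cos²(π/115)) = sin(π/115) ≈ 0.027315.
ω* = 2/(1 + 0.027315) = 2/1.027315 = 1.94682.
Hence ρ(B_{ω*}) = 1.94682 − 1 = 0.94682.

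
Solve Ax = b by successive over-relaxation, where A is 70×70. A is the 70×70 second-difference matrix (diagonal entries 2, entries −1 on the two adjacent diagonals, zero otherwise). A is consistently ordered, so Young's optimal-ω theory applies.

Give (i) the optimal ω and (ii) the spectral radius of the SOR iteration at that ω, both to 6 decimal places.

ρ_J = max_k |cos(kπ/71)| = cos(π/71) = 0.999021
√(1−ρ_J²) = |sin(π/71)| = 0.0442333
[ω*] 2 ÷ (1 + 0.0442333) = 2 ÷ 1.0442333 = 1.915281.
ρ(B_{ω*}) = ω*−1 = 0.915281

ω* = 1.915281, ρ_SOR = 0.915281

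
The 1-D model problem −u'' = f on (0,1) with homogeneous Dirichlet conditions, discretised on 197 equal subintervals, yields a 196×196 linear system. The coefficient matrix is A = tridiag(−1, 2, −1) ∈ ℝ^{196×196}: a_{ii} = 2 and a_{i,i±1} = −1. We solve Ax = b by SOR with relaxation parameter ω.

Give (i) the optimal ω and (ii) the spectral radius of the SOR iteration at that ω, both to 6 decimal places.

ω* = 1.968608, ρ_SOR = 0.968608

With n=196, ρ(Jacobi) = cos(π/197) = 0.999873.
√(1 − cos²(π/197)) = sin(π/197) ≈ 0.0159465.
[ω*] 2 ÷ (1 + 0.0159465) = 2 ÷ 1.0159465 = 1.968608.
ρ_SOR = ω* − 1 ≈ 0.968608.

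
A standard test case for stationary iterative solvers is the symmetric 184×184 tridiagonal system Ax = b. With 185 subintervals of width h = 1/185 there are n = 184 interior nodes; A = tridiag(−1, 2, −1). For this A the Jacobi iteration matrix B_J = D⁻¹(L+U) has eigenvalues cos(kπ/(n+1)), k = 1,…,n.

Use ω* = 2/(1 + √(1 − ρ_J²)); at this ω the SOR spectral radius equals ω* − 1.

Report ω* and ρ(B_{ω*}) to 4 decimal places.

B_J for the 184×184 system has eigenvalues cos(kπ/185); ρ_J = cos(π/185) = 0.9999.
1 − cos²(π/185) = sin²(π/185) ⇒ √(1−ρ_J²) = sin(π/185) = 0.01698.
[ω*] 2 ÷ (1 + 0.01698) = 2 ÷ 1.01698 = 1.9666.
and ρ(B_{ω*}) = 1.9666 − 1 = 0.9666.

ω* = 1.9666, ρ_SOR = 0.9666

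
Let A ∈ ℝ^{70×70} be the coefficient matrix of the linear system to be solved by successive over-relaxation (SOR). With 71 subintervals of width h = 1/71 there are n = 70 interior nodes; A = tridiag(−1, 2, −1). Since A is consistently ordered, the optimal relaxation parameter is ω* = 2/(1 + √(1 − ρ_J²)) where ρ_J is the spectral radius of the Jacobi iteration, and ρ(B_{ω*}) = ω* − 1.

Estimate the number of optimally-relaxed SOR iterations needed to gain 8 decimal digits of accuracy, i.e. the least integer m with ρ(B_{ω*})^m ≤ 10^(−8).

m = 209

[ρ_J] n=70: ρ(B_J) = cos(π/(n+1)) = cos(π/71) = 0.9990212.
root = sin(π/71) = 0.0442333  (since 1−cos² = sin²).
Young: ω* = 2/(1+√(1−ρ_J²)) = 2/(1+0.0442333) = 2/1.0442333 = 1.9152808.
ρ(B_{ω*}) = ω*−1 = 0.9152808
8·ln10 = 18.4207; −ln(0.9152808) = 0.0885244; m = ⌈18.4207/0.0885244⌉ = ⌈208.086⌉ = 209.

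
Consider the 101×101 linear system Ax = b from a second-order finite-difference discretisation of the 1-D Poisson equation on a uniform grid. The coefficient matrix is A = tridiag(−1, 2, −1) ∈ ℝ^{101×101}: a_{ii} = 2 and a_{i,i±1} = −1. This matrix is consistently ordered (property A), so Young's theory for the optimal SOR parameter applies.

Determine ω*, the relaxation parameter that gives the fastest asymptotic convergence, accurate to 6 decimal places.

ω* = 1.940250

B_J for the 101×101 system has eigenvalues cos(kπ/102); ρ_J = cos(π/102) = 0.999526.
√(1 − cos²(π/102)) = sin(π/102) ≈ 0.0307951.
So ω* = 2/1.0307951 = 1.940250 (Young).
[ρ_SOR] ω* − 1 = 0.940250.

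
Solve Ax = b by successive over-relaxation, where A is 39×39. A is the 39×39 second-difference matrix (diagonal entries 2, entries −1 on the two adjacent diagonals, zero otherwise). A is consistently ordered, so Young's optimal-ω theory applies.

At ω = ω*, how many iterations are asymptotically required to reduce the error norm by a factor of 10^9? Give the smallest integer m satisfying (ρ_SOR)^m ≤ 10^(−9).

With n=39, ρ(Jacobi) = cos(π/40) = 0.9969173.
√(1−ρ_J²) simplifies to sin(π/40) = 0.0784591.
ω* = 2/(1+0.0784591) = 1.8544978
[ρ_SOR] ω* − 1 = 0.8544978.
9·ln10 = 20.7233; −ln(0.8544978) = 0.157241; m = ⌈20.7233/0.157241⌉ = ⌈131.793⌉ = 132.

m = 132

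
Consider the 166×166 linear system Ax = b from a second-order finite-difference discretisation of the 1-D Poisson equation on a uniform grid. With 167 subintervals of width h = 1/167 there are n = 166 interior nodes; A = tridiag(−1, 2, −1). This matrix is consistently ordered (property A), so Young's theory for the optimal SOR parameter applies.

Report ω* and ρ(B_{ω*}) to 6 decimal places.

ω* = 1.963073, ρ_SOR = 0.963073

[ρ_J] n=166: ρ(B_J) = cos(π/(n+1)) = cos(π/167) = 0.999823.
1 − cos²(π/167) = sin²(π/167) ⇒ √(1−ρ_J²) = sin(π/167) = 0.0188108.
Young: ω* = 2/(1+√(1−ρ_J²)) = 2/(1+0.0188108) = 2/1.0188108 = 1.963073.
and ρ(B_{ω*}) = 1.963073 − 1 = 0.963073.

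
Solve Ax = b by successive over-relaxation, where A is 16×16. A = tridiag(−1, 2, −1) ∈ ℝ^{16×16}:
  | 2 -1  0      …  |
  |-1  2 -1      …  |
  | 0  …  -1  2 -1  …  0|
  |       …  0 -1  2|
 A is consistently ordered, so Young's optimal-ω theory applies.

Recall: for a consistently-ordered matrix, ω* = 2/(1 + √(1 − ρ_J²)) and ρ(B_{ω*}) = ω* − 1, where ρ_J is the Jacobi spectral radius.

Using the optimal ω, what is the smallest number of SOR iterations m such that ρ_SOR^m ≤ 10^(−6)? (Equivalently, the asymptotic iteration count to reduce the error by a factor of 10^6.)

m = 38

spectrum of D⁻¹(L+U) = {cos(kπ/17) : 1≤k≤16}; ρ_J = cos(π/17) = 0.9829731.
√(1 − cos²(π/17)) = sin(π/17) ≈ 0.1837495.
ω* = 2 / (1 + 0.1837495) = 2 / 1.1837495 ≈ 1.6895466.
ρ_SOR = ω* − 1 = 1.6895466 − 1 = 0.6895466.
(0.6895466)^m ≤ 10^{−6}  ⇒  m·ln(0.6895466) ≤ −6·ln10  ⇒  m ≥ 37.166  ⇒  m = 38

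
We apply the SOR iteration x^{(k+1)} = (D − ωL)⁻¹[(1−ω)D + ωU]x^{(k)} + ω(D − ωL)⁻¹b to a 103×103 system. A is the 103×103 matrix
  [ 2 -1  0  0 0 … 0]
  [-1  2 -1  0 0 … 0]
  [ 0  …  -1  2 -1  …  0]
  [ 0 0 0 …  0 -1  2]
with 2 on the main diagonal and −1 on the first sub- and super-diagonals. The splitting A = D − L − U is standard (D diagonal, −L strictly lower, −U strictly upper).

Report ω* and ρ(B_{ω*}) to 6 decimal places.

B_J for the 103×103 system has eigenvalues cos(kπ/104); ρ_J = cos(π/104) = 0.999544.
√(1−ρ_J²) simplifies to sin(π/104) = 0.0302030.
Then 2/(1+√(1−ρ_J²)) = 2/(1+0.0302030); ω* = 2/1.0302030 = 1.941365.
Hence ρ(B_{ω*}) = 1.941365 − 1 = 0.941365.

ω* = 1.941365, ρ_SOR = 0.941365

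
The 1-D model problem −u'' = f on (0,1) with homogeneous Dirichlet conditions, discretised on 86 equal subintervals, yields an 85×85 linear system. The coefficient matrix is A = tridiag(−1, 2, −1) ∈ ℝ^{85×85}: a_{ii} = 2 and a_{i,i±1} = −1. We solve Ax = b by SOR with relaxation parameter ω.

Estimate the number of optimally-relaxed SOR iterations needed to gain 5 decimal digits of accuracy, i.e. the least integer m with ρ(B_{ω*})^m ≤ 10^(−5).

m = 158

spectrum of D⁻¹(L+U) = {cos(kπ/86) : 1≤k≤85}; ρ_J = cos(π/86) = 0.9993328.
root = sin(π/86) = 0.0365220  (since 1−cos² = sin²).
So ω* = 2/1.0365220 = 1.9295297 (Young).
ρ_SOR = ω* − 1 ≈ 0.9295297.
Need (0.9295297)^m ≤ 10^(−5): m ≥ 5·ln10/|ln 0.9295297| = 11.5129/0.0730765 = 157.546 ⇒ m = 158.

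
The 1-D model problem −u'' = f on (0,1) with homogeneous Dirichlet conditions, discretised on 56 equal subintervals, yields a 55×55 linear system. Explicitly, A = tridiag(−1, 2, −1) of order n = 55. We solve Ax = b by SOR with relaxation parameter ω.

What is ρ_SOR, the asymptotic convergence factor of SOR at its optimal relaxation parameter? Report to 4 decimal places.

B_J for the 55×55 system has eigenvalues cos(kπ/56); ρ_J = cos(π/56) = 0.9984.
root = sin(π/56) = 0.05607  (since 1−cos² = sin²).
ω* = 2/(1 + 0.05607) = 2/1.05607 = 1.8938.
At ω = 1.8938 every |λ(B_ω)| = ω−1, so ρ_SOR = 0.8938.

ρ_SOR = 0.8938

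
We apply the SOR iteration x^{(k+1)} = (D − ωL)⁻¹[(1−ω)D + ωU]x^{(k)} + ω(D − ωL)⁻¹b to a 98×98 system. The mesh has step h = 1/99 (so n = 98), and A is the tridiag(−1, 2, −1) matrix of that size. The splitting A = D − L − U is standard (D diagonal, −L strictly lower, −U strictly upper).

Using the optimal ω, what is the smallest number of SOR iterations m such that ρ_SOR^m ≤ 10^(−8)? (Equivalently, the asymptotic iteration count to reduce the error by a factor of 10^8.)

m = 291

ρ_J = max_k |cos(kπ/99)| = cos(π/99) = 0.9994965
1 − cos²(π/99) = sin²(π/99) ⇒ √(1−ρ_J²) = sin(π/99) = 0.0317279.
So ω* = 2/1.0317279 = 1.9384956 (Young).
ρ_SOR = ω* − 1 = 1.9384956 − 1 = 0.9384956.
For 8 digits: m = 8·ln10 / (−ln 0.9384956) = 18.4207/0.0634771 = 290.194; round up → m = 291.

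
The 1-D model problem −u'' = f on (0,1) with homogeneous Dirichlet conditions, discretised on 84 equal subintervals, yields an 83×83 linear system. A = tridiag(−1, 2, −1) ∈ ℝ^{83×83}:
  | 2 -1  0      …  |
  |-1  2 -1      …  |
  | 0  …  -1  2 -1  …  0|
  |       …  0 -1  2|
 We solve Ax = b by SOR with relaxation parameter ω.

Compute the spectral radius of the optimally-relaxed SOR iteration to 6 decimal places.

ρ_J = max_k |cos(kπ/84)| = cos(π/84) = 0.999301
root = sin(π/84) = 0.0373912  (since 1−cos² = sin²).
ω* = 2/(1 + 0.0373912) = 2/1.0373912 = 1.927913.
At ω = 1.927913 every |λ(B_ω)| = ω−1, so ρ_SOR = 0.927913.

ρ_SOR = 0.927913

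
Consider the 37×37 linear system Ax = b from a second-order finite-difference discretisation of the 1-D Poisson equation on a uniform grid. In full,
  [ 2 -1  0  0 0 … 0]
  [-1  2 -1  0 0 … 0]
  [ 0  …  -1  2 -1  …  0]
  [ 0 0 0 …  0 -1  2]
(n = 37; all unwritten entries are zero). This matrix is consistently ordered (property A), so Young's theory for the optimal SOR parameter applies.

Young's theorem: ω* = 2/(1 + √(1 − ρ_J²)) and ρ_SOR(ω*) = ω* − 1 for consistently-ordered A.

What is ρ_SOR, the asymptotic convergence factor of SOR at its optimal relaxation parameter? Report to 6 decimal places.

With n=37, ρ(Jacobi) = cos(π/38) = 0.996584.
root = sin(π/38) = 0.0825793  (since 1−cos² = sin²).
ω* = 2 / (1 + 0.0825793) = 2 / 1.0825793 ≈ 1.847440.
At ω = 1.847440 every |λ(B_ω)| = ω−1, so ρ_SOR = 0.847440.

ρ_SOR = 0.847440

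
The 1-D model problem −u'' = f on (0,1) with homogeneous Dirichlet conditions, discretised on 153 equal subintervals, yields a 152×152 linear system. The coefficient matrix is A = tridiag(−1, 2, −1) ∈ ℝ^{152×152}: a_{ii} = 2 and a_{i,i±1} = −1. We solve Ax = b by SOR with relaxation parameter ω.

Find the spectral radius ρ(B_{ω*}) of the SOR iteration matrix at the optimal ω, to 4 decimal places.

spectrum of D⁻¹(L+U) = {cos(kπ/153) : 1≤k≤152}; ρ_J = cos(π/153) = 0.9998.
√(1 − cos²(π/153)) = sin(π/153) ≈ 0.02053.
Then 2/(1+√(1−ρ_J²)) = 2/(1+0.02053); ω* = 2/1.02053 = 1.9598.
ρ_SOR = ω* − 1 ≈ 0.9598.

ρ_SOR = 0.9598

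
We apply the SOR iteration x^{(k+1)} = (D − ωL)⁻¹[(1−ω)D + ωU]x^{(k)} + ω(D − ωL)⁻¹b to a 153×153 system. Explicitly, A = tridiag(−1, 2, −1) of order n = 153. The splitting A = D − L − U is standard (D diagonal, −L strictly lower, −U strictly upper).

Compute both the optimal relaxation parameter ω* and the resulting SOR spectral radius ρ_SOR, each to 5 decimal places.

ω* = 1.96002, ρ_SOR = 0.96002

½·tridiag(1,0,1) at n=153: λ_k = cos(kπ/154); max |λ| at k=1 ⇒ ρ_J = cos(π/154) ≈ 0.99979.
√(1 − cos²(π/154)) = sin(π/154) ≈ 0.020399.
ω* = 2 / (1 + 0.020399) = 2 / 1.020399 ≈ 1.96002.
ρ_SOR = ω* − 1 ≈ 0.96002.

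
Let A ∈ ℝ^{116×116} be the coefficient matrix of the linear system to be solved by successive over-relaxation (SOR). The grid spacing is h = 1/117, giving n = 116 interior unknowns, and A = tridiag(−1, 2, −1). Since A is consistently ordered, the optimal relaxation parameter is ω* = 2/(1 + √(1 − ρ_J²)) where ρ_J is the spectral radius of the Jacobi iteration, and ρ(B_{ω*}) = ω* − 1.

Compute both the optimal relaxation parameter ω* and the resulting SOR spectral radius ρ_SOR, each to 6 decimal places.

ω* = 1.947708, ρ_SOR = 0.947708

B_J for the 116×116 system has eigenvalues cos(kπ/117); ρ_J = cos(π/117) = 0.999640.
root = sin(π/117) = 0.0268480  (since 1−cos² = sin²).
[ω*] 2 ÷ (1 + 0.0268480) = 2 ÷ 1.0268480 = 1.947708.
ρ_SOR = ω* − 1 = 1.947708 − 1 = 0.947708.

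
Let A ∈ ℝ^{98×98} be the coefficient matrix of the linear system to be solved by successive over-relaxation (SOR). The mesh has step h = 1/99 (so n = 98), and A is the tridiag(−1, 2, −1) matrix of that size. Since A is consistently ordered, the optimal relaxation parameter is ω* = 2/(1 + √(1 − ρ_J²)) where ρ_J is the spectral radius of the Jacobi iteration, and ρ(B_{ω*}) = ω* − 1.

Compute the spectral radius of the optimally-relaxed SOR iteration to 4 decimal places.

ρ_SOR = 0.9385

n=98: λ(B_J) = 1 − λ(A)/2 = cos(kπ/99); k=1 gives ρ_J = 0.9995.
√(1−ρ_J²) = |sin(π/99)| = 0.03173
Then 2/(1+√(1−ρ_J²)) = 2/(1+0.03173); ω* = 2/1.03173 = 1.9385.
and ρ(B_{ω*}) = 1.9385 − 1 = 0.9385.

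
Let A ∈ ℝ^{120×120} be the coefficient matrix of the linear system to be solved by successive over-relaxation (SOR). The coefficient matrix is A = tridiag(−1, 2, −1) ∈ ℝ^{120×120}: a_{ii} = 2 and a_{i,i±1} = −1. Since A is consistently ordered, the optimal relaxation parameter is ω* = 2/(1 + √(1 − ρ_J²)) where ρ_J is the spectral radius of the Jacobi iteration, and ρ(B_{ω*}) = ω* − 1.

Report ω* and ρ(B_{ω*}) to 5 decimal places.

ω* = 1.94939, ρ_SOR = 0.94939

spectrum of D⁻¹(L+U) = {cos(kπ/121) : 1≤k≤120}; ρ_J = cos(π/121) = 0.99966.
√(1 − cos²(π/121)) = sin(π/121) ≈ 0.025961.
ω* = 2 / (1 + 0.025961) = 2 / 1.025961 ≈ 1.94939.
Hence ρ(B_{ω*}) = 1.94939 − 1 = 0.94939.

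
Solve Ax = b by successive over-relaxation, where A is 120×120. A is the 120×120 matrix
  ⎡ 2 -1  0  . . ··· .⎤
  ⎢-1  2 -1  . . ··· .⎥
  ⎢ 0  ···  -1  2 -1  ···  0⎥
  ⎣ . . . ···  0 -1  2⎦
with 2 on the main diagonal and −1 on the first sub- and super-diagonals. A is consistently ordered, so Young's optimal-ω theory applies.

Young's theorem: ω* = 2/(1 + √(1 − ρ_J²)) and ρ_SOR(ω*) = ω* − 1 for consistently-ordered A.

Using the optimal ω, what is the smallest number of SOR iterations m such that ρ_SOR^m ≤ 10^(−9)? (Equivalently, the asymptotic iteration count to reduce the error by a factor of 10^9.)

n=120: λ(B_J) = 1 − λ(A)/2 = cos(kπ/121); k=1 gives ρ_J = 0.9996630.
√(1 − cos²(π/121)) = sin(π/121) ≈ 0.0259607.
Then 2/(1+√(1−ρ_J²)) = 2/(1+0.0259607); ω* = 2/1.0259607 = 1.9493924.
ρ_SOR = ω* − 1 ≈ 0.9493924.
9·ln10 = 20.7233; −ln(0.9493924) = 0.0519331; m = ⌈20.7233/0.0519331⌉ = ⌈399.038⌉ = 400.

m = 400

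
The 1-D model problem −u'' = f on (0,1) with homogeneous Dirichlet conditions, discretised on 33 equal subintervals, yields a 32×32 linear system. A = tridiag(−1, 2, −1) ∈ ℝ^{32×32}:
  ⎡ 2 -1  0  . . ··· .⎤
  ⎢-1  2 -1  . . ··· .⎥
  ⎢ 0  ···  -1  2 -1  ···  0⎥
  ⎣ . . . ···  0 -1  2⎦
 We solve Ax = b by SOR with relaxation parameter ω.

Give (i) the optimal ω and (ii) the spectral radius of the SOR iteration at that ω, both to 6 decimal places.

n=32: λ(B_J) = 1 − λ(A)/2 = cos(kπ/33); k=1 gives ρ_J = 0.995472.
root = sin(π/33) = 0.0950560  (since 1−cos² = sin²).
ω* = 2/(1+0.0950560) = 1.826391
[ρ_SOR] ω* − 1 = 0.826391.

ω* = 1.826391, ρ_SOR = 0.826391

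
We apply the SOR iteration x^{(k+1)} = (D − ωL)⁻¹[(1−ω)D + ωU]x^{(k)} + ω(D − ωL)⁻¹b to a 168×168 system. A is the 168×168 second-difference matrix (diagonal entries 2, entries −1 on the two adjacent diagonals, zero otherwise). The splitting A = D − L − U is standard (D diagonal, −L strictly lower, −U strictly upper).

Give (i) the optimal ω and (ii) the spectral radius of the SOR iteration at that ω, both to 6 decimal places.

B_J for the 168×168 system has eigenvalues cos(kπ/169); ρ_J = cos(π/169) = 0.999827.
√(1−ρ_J²) = |sin(π/169)| = 0.0185882
ω* = 2/(1 + 0.0185882) = 2/1.0185882 = 1.963502.
Hence ρ(B_{ω*}) = 1.963502 − 1 = 0.963502.

ω* = 1.963502, ρ_SOR = 0.963502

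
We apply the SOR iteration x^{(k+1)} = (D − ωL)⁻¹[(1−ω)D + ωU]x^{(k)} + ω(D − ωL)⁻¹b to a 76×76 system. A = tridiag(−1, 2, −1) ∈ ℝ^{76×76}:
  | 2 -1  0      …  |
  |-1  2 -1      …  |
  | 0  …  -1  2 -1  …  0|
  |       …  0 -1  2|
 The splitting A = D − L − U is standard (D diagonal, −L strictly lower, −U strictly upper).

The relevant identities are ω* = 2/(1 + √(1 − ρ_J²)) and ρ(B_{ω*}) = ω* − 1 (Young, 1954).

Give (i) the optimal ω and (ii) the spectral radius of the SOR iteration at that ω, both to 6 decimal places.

ω* = 1.921620, ρ_SOR = 0.921620

B_J for the 76×76 system has eigenvalues cos(kπ/77); ρ_J = cos(π/77) = 0.999168.
1 − cos²(π/77) = sin²(π/77) ⇒ √(1−ρ_J²) = sin(π/77) = 0.0407886.
ω* = 2/(1+0.0407886) = 1.921620
and ρ(B_{ω*}) = 1.921620 − 1 = 0.921620.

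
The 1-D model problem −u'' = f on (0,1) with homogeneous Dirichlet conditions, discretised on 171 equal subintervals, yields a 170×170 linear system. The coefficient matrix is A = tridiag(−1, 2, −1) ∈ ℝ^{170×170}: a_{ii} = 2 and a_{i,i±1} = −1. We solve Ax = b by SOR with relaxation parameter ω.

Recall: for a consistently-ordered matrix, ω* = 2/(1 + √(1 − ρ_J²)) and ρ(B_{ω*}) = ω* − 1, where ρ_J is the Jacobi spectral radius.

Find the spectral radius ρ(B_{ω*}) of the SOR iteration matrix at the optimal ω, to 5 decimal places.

spectrum of D⁻¹(L+U) = {cos(kπ/171) : 1≤k≤170}; ρ_J = cos(π/171) = 0.99983.
√(1−ρ_J²) simplifies to sin(π/171) = 0.018371.
ω* = 2/(1+0.018371) = 1.96392
and ρ(B_{ω*}) = 1.96392 − 1 = 0.96392.

ρ_SOR = 0.96392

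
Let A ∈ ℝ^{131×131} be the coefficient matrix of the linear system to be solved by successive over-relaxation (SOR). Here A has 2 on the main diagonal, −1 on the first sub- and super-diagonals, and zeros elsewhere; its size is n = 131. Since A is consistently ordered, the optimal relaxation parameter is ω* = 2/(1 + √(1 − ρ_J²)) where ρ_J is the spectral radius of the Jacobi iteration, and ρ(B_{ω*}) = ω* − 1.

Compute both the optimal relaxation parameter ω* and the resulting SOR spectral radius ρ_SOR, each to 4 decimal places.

½·tridiag(1,0,1) at n=131: λ_k = cos(kπ/132); max |λ| at k=1 ⇒ ρ_J = cos(π/132) ≈ 0.9997.
√(1 − cos²(π/132)) = sin(π/132) ≈ 0.02380.
ω* = 2/(1+0.02380) = 1.9535
At ω = 1.9535 every |λ(B_ω)| = ω−1, so ρ_SOR = 0.9535.

ω* = 1.9535, ρ_SOR = 0.9535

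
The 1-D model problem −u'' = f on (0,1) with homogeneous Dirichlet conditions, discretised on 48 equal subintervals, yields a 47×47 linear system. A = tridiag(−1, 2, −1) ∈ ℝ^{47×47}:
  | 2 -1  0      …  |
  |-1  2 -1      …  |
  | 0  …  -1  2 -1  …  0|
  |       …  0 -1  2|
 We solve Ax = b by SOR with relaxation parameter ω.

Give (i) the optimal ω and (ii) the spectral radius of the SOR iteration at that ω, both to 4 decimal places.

[ρ_J] n=47: ρ(B_J) = cos(π/(n+1)) = cos(π/48) = 0.9979.
1 − cos²(π/48) = sin²(π/48) ⇒ √(1−ρ_J²) = sin(π/48) = 0.06540.
[ω*] 2 ÷ (1 + 0.06540) = 2 ÷ 1.06540 = 1.8772.
ρ(B_{ω*}) = ω*−1 = 0.8772

ω* = 1.8772, ρ_SOR = 0.8772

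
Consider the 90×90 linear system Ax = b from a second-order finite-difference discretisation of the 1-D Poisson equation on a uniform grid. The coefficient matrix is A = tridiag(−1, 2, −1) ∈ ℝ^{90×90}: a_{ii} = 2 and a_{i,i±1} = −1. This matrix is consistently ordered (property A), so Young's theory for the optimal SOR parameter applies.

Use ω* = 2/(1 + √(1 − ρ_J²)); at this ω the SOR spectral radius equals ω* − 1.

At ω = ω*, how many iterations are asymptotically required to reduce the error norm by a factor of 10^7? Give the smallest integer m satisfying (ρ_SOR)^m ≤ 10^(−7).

m = 234

spectrum of D⁻¹(L+U) = {cos(kπ/91) : 1≤k≤90}; ρ_J = cos(π/91) = 0.9994041.
√(1 − cos²(π/91)) = sin(π/91) ≈ 0.0345161.
So ω* = 2/1.0345161 = 1.9332710 (Young).
[ρ_SOR] ω* − 1 = 0.9332710.
ρ_SOR^m ≤ 10^(−7) ⇔ m ≥ 7·ln10/(−ln 0.9332710) = 16.1181/0.0690597 = 233.394; m = ⌈233.394⌉ = 234.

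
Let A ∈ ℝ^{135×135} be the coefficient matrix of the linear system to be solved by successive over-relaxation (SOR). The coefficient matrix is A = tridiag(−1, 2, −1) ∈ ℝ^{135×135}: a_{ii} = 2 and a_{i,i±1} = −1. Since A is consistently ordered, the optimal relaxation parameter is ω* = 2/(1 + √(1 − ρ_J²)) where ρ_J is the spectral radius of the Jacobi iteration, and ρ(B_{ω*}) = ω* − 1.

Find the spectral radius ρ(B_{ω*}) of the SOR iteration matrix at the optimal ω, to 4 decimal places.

[ρ_J] n=135: ρ(B_J) = cos(π/(n+1)) = cos(π/136) = 0.9997.
√(1−ρ_J²) simplifies to sin(π/136) = 0.02310.
[ω*] 2 ÷ (1 + 0.02310) = 2 ÷ 1.02310 = 1.9548.
and ρ(B_{ω*}) = 1.9548 − 1 = 0.9548.

ρ_SOR = 0.9548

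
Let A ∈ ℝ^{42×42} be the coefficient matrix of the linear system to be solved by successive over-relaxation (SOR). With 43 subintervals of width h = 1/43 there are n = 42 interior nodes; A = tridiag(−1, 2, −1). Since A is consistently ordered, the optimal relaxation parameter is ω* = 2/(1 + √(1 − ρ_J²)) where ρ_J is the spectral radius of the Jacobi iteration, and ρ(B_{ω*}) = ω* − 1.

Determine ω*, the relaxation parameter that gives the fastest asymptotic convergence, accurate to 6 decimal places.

ω* = 1.863941

n=42: λ(B_J) = 1 − λ(A)/2 = cos(kπ/43); k=1 gives ρ_J = 0.997332.
√(1 − cos²(π/43)) = sin(π/43) ≈ 0.0729953.
Young: ω* = 2/(1+√(1−ρ_J²)) = 2/(1+0.0729953) = 2/1.0729953 = 1.863941.
ρ_SOR = ω* − 1 = 1.863941 − 1 = 0.863941.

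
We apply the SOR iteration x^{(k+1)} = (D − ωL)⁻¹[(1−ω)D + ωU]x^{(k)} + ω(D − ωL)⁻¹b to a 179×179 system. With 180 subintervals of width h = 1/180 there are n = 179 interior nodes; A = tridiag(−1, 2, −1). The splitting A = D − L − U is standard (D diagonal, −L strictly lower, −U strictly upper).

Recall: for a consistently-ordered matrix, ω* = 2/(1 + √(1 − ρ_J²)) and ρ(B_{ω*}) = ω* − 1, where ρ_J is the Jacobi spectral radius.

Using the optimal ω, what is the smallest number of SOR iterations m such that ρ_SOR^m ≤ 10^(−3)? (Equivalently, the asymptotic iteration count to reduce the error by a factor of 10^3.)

m = 198

With n=179, ρ(Jacobi) = cos(π/180) = 0.9998477.
√(1−ρ_J²) simplifies to sin(π/180) = 0.0174524.
Young: ω* = 2/(1+√(1−ρ_J²)) = 2/(1+0.0174524) = 2/1.0174524 = 1.9656939.
At ω = 1.9656939 every |λ(B_ω)| = ω−1, so ρ_SOR = 0.9656939.
Need (0.9656939)^m ≤ 10^(−3): m ≥ 3·ln10/|ln 0.9656939| = 6.90776/0.0349084 = 197.882 ⇒ m = 198.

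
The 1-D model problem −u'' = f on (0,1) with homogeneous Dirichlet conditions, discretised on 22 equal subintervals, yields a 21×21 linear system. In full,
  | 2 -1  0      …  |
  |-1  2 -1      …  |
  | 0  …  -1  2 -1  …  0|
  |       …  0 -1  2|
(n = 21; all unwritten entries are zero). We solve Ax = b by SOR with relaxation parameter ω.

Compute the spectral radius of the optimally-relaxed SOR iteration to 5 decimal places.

[ρ_J] n=21: ρ(B_J) = cos(π/(n+1)) = cos(π/22) = 0.98982.
√(1−ρ_J²) simplifies to sin(π/22) = 0.142315.
Young: ω* = 2/(1+√(1−ρ_J²)) = 2/(1+0.142315) = 2/1.142315 = 1.75083.
ρ_SOR = ω* − 1 = 1.75083 − 1 = 0.75083.

ρ_SOR = 0.75083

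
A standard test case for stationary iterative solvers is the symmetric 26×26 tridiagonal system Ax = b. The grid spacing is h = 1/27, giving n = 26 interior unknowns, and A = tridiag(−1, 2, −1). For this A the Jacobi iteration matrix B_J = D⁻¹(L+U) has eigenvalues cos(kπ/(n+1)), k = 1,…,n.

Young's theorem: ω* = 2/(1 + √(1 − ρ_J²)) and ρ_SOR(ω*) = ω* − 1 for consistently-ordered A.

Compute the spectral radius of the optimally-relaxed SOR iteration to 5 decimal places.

ρ_SOR = 0.79197

n=26: λ(B_J) = 1 − λ(A)/2 = cos(kπ/27); k=1 gives ρ_J = 0.99324.
root = sin(π/27) = 0.116093  (since 1−cos² = sin²).
ω* = 2/(1+0.116093) = 1.79197
Hence ρ(B_{ω*}) = 1.79197 − 1 = 0.79197.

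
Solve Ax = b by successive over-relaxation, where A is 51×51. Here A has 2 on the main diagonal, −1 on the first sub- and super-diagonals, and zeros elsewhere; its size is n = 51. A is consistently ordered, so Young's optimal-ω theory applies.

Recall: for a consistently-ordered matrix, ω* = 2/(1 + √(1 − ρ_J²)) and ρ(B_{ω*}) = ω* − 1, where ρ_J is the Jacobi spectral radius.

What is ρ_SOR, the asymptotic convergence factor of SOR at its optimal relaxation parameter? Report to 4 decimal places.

ρ_SOR = 0.8861

n=51: λ(B_J) = 1 − λ(A)/2 = cos(kπ/52); k=1 gives ρ_J = 0.9982.
root = sin(π/52) = 0.06038  (since 1−cos² = sin²).
ω* = 2/(1+0.06038) = 1.8861
ρ_SOR = ω* − 1 = 1.8861 − 1 = 0.8861.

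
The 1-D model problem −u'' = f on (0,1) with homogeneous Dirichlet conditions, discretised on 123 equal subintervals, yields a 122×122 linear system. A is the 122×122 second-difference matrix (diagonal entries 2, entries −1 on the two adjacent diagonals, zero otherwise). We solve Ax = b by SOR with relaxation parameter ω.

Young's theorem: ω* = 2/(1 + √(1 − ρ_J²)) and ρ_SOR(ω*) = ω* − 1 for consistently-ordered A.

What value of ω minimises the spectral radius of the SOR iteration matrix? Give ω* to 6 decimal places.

ω* = 1.950195

[ρ_J] n=122: ρ(B_J) = cos(π/(n+1)) = cos(π/123) = 0.999674.
√(1−ρ_J²) = |sin(π/123)| = 0.0255386
Young: ω* = 2/(1+√(1−ρ_J²)) = 2/(1+0.0255386) = 2/1.0255386 = 1.950195.
ρ_SOR = ω* − 1 ≈ 0.950195.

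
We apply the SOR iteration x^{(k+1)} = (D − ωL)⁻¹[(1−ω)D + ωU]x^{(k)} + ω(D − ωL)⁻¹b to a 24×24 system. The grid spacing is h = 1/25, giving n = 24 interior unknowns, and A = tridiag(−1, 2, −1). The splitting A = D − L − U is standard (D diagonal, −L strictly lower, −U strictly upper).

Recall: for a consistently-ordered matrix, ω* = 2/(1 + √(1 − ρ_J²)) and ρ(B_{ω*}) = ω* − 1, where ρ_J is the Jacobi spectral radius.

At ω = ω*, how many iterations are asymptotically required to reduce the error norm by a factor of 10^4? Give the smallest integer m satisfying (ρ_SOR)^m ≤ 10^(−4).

m = 37

[ρ_J] n=24: ρ(B_J) = cos(π/(n+1)) = cos(π/25) = 0.9921147.
√(1−ρ_J²) = |sin(π/25)| = 0.1253332
Then 2/(1+√(1−ρ_J²)) = 2/(1+0.1253332); ω* = 2/1.1253332 = 1.7772514.
and ρ(B_{ω*}) = 1.7772514 − 1 = 0.7772514.
m ≥ 4·ln10 / (−ln 0.7772514) = 36.550; smallest integer m = 37.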